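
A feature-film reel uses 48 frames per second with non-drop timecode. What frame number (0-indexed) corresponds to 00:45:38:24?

131448

Total seconds to the label: (0 × 3600 + 45 × 60 + 38) = 2738.
Frame index = 2738 × 48 + 24 = 131448.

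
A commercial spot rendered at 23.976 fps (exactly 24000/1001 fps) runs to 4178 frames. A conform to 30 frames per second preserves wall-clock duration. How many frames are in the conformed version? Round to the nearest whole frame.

Frames at target rate = 4178 × (30) / (24000/1001) = 2091089/400 ≈ 5227.722.
Nearest whole frame: 5228.

5228 frames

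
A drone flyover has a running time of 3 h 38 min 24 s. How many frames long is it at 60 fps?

3 h 38 min 24 s = 13104 s.
Frames = 13104 × 60 = 786240.

786240 frames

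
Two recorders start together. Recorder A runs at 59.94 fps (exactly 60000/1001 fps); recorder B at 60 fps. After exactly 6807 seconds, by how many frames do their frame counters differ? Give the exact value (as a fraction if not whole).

A emits 60000/1001 × 6807 = 408420000/1001 frames; B emits 60 × 6807 = 408420.
Difference = 408420/1001 frames (≈ 408.0120); B is ahead of A.

408420/1001 frames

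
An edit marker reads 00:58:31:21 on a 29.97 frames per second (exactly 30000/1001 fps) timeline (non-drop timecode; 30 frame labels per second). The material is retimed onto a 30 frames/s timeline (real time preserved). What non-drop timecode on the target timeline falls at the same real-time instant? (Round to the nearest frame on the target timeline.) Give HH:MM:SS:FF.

Source frame index: (0×3600 + 58×60 + 31) × 30 + 21 = 105351.
Real time: 105351 / (30000/1001) = 35152117/10000 s.
Target frame: (35152117/10000) × (30) = 105456351/1000 ≈ 105456.351 → 105456.
At 30 labels/s: frame 105456 → 00:58:35:06.

00:58:35:06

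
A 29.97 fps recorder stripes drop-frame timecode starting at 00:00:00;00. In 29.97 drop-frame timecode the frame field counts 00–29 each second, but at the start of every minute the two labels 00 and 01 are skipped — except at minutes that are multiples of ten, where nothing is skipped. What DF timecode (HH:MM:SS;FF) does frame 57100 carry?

Each 10-minute DF block holds 10 × 60 × 30 − 9 × 2 = 17982 frames. 57100 ÷ 17982 → 3 full blocks, remainder 3154.
Within the partial block the first minute is 1800 frames and each further minute 1798, so 1 further minute boundary passed. Total skipped labels = 18 × 3 + 2 × 1 = 56.
Non-drop label index = 57100 + 56 = 57156; at 30 labels/s that is 00:31:45:06, i.e. DF 00:31:45;06.

00:31:45;06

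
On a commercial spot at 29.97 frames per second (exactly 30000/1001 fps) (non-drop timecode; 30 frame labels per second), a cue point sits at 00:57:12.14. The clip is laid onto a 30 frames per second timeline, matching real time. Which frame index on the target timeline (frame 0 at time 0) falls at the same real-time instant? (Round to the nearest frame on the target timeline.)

frame 103077

Source frame index: (0×3600 + 57×60 + 12) × 30 + 14 = 102974.
Real time: 102974 / (30000/1001) = 51538487/15000 s.
Target frame: (51538487/15000) × (30) = 51538487/500 ≈ 103076.974 → 103077.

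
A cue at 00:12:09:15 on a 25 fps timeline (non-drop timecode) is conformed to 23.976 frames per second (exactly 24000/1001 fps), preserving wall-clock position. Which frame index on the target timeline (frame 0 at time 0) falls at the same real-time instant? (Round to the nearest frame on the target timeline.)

Source frame index: (0×3600 + 12×60 + 9) × 25 + 15 = 18240.
Real time: 18240 / (25) = 3648/5 s.
Target frame: (3648/5) × (24000/1001) = 17510400/1001 ≈ 17492.907 → 17493.

frame 17493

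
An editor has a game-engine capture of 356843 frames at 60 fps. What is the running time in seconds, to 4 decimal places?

Running time = 356843 × 1/60 = 356843/60 s ≈ 5947.3833 s.

5947.3833 seconds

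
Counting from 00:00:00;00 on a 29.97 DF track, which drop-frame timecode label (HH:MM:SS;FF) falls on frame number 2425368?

Ten DF minutes hold 17982 frames, so frame 2425368 lies in block 134 (frames 2409588–2427569) with 15780 frames into that block.
The block's first minute is 1800 frames and the rest 1798 each; 15780 frames reaches minute 8, so 134 × 18 + 8 × 2 = 2428 labels have been skipped so far.
Adding those back, label number 2425368 + 2428 = 2427796 at 30 labels/s is 80926 s + 16 f = 22 h 28 min 46 s frame 16, i.e. 22:28:46;16.

22:28:46;16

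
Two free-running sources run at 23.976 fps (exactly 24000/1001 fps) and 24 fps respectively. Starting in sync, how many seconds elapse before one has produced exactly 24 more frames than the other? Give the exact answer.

The gap grows by |24 − 24000/1001| = 24/1001 frames per second.
Time for a 24-frame gap: 24 ÷ (24/1001) = 1001 s.

1001 seconds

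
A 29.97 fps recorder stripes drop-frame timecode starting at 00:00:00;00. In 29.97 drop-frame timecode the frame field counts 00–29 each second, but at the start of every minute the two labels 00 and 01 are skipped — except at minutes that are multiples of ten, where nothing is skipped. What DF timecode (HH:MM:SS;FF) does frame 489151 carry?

Ten DF minutes hold 17982 frames, so frame 489151 lies in block 27 (frames 485514–503495) with 3637 frames into that block.
The block's first minute is 1800 frames and the rest 1798 each; 3637 frames reaches minute 2, so 27 × 18 + 2 × 2 = 490 labels have been skipped so far.
Adding those back, label number 489151 + 490 = 489641 at 30 labels/s is 16321 s + 11 f = 4 h 32 min 1 s frame 11, i.e. 04:32:01;11.

04:32:01;11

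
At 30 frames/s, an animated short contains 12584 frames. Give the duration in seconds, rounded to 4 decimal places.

419.4667 seconds

Running time = 12584 × 1/30 = 6292/15 s ≈ 419.4667 s.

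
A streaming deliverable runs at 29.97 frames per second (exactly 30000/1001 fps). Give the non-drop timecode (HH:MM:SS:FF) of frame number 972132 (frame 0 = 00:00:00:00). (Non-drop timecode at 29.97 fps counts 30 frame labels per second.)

09:00:04:12

972132 ÷ 30 = 32404 full seconds, remainder 12 frames.
32404 s = 9 h 0 min 4 s.
Timecode: 09:00:04:12.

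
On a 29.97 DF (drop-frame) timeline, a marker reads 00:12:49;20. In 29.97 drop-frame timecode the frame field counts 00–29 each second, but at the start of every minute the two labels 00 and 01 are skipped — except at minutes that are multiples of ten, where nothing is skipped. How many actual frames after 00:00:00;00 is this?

As if non-drop at 30 labels/s: (0 × 3600 + 12 × 60 + 49) × 30 + 20 = 23090.
Minute boundaries passed: 12; those not divisible by 10: 12 − 1 = 11; dropped labels = 2 × 11 = 22.
Actual frame index = 23090 − 22 = 23068.

23068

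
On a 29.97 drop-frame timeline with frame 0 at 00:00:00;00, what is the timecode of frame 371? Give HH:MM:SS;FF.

00:00:12;11

Each 10-minute DF block holds 10 × 60 × 30 − 9 × 2 = 17982 frames. 371 ÷ 17982 → 0 full blocks, remainder 371.
Within the partial block the first minute is 1800 frames and each further minute 1798, so 0 further minute boundaries passed. Total skipped labels = 18 × 0 + 2 × 0 = 0.
Non-drop label index = 371 + 0 = 371; at 30 labels/s that is 00:00:12:11, i.e. DF 00:00:12;11.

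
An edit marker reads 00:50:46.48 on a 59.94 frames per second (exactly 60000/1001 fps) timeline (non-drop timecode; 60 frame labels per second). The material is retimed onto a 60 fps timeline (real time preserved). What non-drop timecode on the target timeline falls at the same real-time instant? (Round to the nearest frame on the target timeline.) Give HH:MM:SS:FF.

Source frame index: (0×3600 + 50×60 + 46) × 60 + 48 = 182808.
Real time: 182808 / (60000/1001) = 7624617/2500 s.
Target frame: (7624617/2500) × (60) = 22873851/125 ≈ 182990.808 → 182991.
At 60 labels/s: frame 182991 → 00:50:49:51.

00:50:49:51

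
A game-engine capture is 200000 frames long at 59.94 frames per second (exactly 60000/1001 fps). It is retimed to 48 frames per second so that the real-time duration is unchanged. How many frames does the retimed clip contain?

160160 frames

Target frames = source frames × (target rate / source rate) = 200000 × (48)/(60000/1001) = 200000 × 1001/1250 = 160160.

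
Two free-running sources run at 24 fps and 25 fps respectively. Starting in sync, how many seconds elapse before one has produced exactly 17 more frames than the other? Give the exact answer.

17 seconds

The gap grows by |25 − 24| = 1 frame per second.
Time for a 17-frame gap: 17 ÷ (1) = 17 s.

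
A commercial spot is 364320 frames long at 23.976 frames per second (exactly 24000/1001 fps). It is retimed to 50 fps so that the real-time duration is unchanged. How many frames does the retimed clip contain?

759759 frames

Target frames = source frames × (target rate / source rate) = 364320 × (50)/(24000/1001) = 364320 × 1001/480 = 759759.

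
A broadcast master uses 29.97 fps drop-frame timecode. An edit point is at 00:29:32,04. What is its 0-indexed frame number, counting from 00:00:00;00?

As if non-drop at 30 labels/s: (0 × 3600 + 29 × 60 + 32) × 30 + 4 = 53164.
Minute boundaries passed: 29; those not divisible by 10: 29 − 2 = 27; dropped labels = 2 × 27 = 54.
Actual frame index = 53164 − 54 = 53110.

53110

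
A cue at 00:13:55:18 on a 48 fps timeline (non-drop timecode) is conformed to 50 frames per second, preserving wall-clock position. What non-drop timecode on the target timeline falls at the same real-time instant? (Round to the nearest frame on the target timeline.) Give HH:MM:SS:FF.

00:13:55:19

Source frame index: (0×3600 + 13×60 + 55) × 48 + 18 = 40098.
Real time: 40098 / (48) = 6683/8 s.
Target frame: (6683/8) × (50) = 167075/4 ≈ 41768.750 → 41769.
At 50 labels/s: frame 41769 → 00:13:55:19.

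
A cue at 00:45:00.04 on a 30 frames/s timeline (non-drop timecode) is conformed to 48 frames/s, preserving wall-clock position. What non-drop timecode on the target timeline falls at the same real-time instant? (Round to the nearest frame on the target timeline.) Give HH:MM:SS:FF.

Source frame index: (0×3600 + 45×60 + 0) × 30 + 4 = 81004.
Real time: 81004 / (30) = 40502/15 s.
Target frame: (40502/15) × (48) = 648032/5 ≈ 129606.400 → 129606.
At 48 labels/s: frame 129606 → 00:45:00:06.

00:45:00:06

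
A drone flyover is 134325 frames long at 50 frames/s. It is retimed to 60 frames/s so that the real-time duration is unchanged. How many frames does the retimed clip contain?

Frames at target rate = 134325 × (60) / (50) = 161190.

161190 frames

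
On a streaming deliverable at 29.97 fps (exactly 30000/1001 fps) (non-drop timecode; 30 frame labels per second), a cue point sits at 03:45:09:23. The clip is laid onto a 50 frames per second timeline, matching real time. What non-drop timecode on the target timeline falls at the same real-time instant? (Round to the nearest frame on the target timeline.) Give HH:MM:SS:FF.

03:45:23:14

Source frame index: (3×3600 + 45×60 + 9) × 30 + 23 = 405293.
Real time: 405293 / (30000/1001) = 405698293/30000 s.
Target frame: (405698293/30000) × (50) = 405698293/600 ≈ 676163.822 → 676164.
At 50 labels/s: frame 676164 → 03:45:23:14.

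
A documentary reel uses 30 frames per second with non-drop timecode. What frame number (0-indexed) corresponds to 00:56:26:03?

frame 101583

Total seconds to the label: (0 × 3600 + 56 × 60 + 26) = 3386.
Frame index = 3386 × 30 + 3 = 101583.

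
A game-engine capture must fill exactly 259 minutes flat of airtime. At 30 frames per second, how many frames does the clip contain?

466200 frames

259 min = 15540 s.
Frames = 15540 × 30 = 466200.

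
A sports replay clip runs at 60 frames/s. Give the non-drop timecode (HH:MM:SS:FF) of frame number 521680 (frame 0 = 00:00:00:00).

02:24:54:40

521680 ÷ 60 = 8694 full seconds, remainder 40 frames.
8694 s = 2 h 24 min 54 s.
Timecode: 02:24:54:40.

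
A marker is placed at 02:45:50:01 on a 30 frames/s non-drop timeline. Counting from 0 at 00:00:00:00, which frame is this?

298501

Total seconds to the label: (2 × 3600 + 45 × 60 + 50) = 9950.
Frame index = 9950 × 30 + 1 = 298501.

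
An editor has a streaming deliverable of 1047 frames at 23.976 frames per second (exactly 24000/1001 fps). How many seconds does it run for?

43.668625 seconds

Running time = 1047 / (24000/1001) = 43.668625 s.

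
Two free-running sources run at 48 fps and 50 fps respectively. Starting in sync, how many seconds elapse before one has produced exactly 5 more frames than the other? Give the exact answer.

The gap grows by |50 − 48| = 2 frames per second.
Time for a 5-frame gap: 5 ÷ (2) = 2.5 s.

2.5 seconds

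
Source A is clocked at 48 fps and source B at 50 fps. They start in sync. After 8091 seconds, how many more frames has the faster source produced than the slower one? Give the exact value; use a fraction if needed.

16182 frames

A emits 48 × 8091 = 388368 frames; B emits 50 × 8091 = 404550.
Difference = 16182 frames; B is ahead of A.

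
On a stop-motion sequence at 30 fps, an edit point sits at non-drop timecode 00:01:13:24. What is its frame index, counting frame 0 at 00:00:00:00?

2214

Total seconds to the label: (0 × 3600 + 1 × 60 + 13) = 73.
Frame index = 73 × 30 + 24 = 2214.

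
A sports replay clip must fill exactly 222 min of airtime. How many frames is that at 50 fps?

222 min = 13320 s.
Frames = 13320 × 50 = 666000.

666000 frames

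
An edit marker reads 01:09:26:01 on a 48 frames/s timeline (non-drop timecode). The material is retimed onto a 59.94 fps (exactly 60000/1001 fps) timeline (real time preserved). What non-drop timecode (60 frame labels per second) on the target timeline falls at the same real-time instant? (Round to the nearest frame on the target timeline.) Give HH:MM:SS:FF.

01:09:21:52

Source frame index: (1×3600 + 9×60 + 26) × 48 + 1 = 199969.
Real time: 199969 / (48) = 199969/48 s.
Target frame: (199969/48) × (60000/1001) = 3246250/13 ≈ 249711.538 → 249712.
At 60 labels/s: frame 249712 → 01:09:21:52.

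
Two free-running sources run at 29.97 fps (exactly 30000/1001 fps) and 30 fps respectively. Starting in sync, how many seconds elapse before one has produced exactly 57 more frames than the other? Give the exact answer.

The gap grows by |30 − 30000/1001| = 30/1001 frames per second.
Time for a 57-frame gap: 57 ÷ (30/1001) = 1901.9 s.

1901.9 seconds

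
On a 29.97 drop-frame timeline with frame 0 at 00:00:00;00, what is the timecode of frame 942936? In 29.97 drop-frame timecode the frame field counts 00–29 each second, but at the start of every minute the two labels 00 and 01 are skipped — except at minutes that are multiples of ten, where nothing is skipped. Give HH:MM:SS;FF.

08:44:22;20

Each 10-minute DF block holds 10 × 60 × 30 − 9 × 2 = 17982 frames. 942936 ÷ 17982 → 52 full blocks, remainder 7872.
Within the partial block the first minute is 1800 frames and each further minute 1798, so 4 further minute boundaries passed. Total skipped labels = 18 × 52 + 2 × 4 = 944.
Non-drop label index = 942936 + 944 = 943880; at 30 labels/s that is 08:44:22:20, i.e. DF 08:44:22;20.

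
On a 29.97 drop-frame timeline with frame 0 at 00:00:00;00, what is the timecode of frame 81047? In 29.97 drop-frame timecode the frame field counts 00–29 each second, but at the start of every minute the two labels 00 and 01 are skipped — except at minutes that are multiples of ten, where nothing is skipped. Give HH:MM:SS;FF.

Each 10-minute DF block holds 10 × 60 × 30 − 9 × 2 = 17982 frames. 81047 ÷ 17982 → 4 full blocks, remainder 9119.
Within the partial block the first minute is 1800 frames and each further minute 1798, so 5 further minute boundaries passed. Total skipped labels = 18 × 4 + 2 × 5 = 82.
Non-drop label index = 81047 + 82 = 81129; at 30 labels/s that is 00:45:04:09, i.e. DF 00:45:04;09.

00:45:04;09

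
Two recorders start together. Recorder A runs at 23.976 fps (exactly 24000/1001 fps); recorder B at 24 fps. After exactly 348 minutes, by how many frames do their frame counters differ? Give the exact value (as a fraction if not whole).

348 min = 20880 s.
A emits 24000/1001 × 20880 = 501120000/1001 frames; B emits 24 × 20880 = 501120.
Difference = 501120/1001 frames (≈ 500.6194); B is ahead of A.

501120/1001 frames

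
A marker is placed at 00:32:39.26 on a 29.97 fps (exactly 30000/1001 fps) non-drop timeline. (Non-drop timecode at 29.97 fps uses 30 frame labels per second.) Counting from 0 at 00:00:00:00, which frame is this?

Total seconds to the label: (0 × 3600 + 32 × 60 + 39) = 1959.
Frame index = 1959 × 30 + 26 = 58796.

58796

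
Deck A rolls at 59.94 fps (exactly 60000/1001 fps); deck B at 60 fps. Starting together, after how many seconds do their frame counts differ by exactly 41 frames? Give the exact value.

41041/60 seconds

The gap grows by |60 − 60000/1001| = 60/1001 frames per second.
Time for a 41-frame gap: 41 ÷ (60/1001) = 41041/60 s.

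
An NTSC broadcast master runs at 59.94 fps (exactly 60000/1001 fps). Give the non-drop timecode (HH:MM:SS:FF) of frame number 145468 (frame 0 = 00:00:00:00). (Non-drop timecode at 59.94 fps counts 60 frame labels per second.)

00:40:24:28

145468 ÷ 60 = 2424 full seconds, remainder 28 frames.
2424 s = 0 h 40 min 24 s.
Timecode: 00:40:24:28.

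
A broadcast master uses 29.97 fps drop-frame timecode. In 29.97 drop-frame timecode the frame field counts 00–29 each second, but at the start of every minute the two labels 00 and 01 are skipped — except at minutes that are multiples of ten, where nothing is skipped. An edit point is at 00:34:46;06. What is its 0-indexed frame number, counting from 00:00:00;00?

62524

As if non-drop at 30 labels/s: (0 × 3600 + 34 × 60 + 46) × 30 + 6 = 62586.
Minute boundaries passed: 34; those not divisible by 10: 34 − 3 = 31; dropped labels = 2 × 31 = 62.
Actual frame index = 62586 − 62 = 62524.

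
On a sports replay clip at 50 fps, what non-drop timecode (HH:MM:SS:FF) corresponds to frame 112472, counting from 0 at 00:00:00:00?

112472 ÷ 50 = 2249 full seconds, remainder 22 frames.
2249 s = 0 h 37 min 29 s.
Timecode: 00:37:29:22.

00:37:29:22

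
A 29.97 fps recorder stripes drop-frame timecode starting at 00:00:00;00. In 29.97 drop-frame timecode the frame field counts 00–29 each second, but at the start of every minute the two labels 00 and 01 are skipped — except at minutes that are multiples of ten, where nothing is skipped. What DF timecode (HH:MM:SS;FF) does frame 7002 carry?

00:03:53;18

Ten DF minutes hold 17982 frames, so frame 7002 lies in block 0 (frames 0–17981) with 7002 frames into that block.
The block's first minute is 1800 frames and the rest 1798 each; 7002 frames reaches minute 3, so 0 × 18 + 3 × 2 = 6 labels have been skipped so far.
Adding those back, label number 7002 + 6 = 7008 at 30 labels/s is 233 s + 18 f = 0 h 3 min 53 s frame 18, i.e. 00:03:53;18.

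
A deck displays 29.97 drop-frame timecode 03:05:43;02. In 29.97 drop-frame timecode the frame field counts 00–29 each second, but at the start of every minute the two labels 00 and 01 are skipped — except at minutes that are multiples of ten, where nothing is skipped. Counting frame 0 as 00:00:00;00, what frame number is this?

333958

As if non-drop at 30 labels/s: (3 × 3600 + 5 × 60 + 43) × 30 + 2 = 334292.
Minute boundaries passed: 185; those not divisible by 10: 185 − 18 = 167; dropped labels = 2 × 167 = 334.
Actual frame index = 334292 − 334 = 333958.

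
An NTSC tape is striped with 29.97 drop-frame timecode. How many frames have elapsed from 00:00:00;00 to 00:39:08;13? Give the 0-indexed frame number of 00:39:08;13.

Complete 10-minute blocks: 3, each 17982 frames → 53946.
Remaining 9 whole minutes in the current block: 1800 + 8 × 1798 = 16184 frames.
Within the current minute: 8 × 30 + 13 − 2 = 251 (labels ;00/;01 skipped at this minute). Total = 53946 + 16184 + 251 = 70381.

70381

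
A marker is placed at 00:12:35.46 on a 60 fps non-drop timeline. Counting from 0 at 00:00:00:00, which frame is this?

Total seconds to the label: (0 × 3600 + 12 × 60 + 35) = 755.
Frame index = 755 × 60 + 46 = 45346.

45346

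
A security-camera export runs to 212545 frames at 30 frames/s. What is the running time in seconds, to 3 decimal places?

Running time = 212545 × 1/30 = 42509/6 s ≈ 7084.833 s.

7084.833 seconds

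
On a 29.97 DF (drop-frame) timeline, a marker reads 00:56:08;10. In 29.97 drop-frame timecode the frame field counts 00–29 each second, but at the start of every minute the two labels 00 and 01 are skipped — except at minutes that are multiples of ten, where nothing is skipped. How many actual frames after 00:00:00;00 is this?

As if non-drop at 30 labels/s: (0 × 3600 + 56 × 60 + 8) × 30 + 10 = 101050.
Minute boundaries passed: 56; those not divisible by 10: 56 − 5 = 51; dropped labels = 2 × 51 = 102.
Actual frame index = 101050 − 102 = 100948.

100948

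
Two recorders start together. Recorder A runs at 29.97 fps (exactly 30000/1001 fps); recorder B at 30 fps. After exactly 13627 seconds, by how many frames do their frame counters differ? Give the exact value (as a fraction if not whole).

A emits 30000/1001 × 13627 = 408810000/1001 frames; B emits 30 × 13627 = 408810.
Difference = 408810/1001 frames (≈ 408.4016); B is ahead of A.

408810/1001 frames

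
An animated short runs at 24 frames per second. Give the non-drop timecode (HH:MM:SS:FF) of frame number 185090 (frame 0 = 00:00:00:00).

02:08:32:02

185090 ÷ 24 = 7712 full seconds, remainder 2 frames.
7712 s = 2 h 8 min 32 s.
Timecode: 02:08:32:02.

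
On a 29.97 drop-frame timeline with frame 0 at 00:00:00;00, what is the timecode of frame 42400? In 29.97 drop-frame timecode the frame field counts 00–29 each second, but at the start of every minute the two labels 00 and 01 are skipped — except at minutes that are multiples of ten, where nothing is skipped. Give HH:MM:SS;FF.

00:23:34;22

Each 10-minute DF block holds 10 × 60 × 30 − 9 × 2 = 17982 frames. 42400 ÷ 17982 → 2 full blocks, remainder 6436.
Within the partial block the first minute is 1800 frames and each further minute 1798, so 3 further minute boundaries passed. Total skipped labels = 18 × 2 + 2 × 3 = 42.
Non-drop label index = 42400 + 42 = 42442; at 30 labels/s that is 00:23:34:22, i.e. DF 00:23:34;22.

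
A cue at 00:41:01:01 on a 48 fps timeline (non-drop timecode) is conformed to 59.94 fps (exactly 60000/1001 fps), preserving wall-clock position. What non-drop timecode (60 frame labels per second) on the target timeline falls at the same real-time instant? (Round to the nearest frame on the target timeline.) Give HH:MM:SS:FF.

Source frame index: (0×3600 + 41×60 + 1) × 48 + 1 = 118129.
Real time: 118129 / (48) = 118129/48 s.
Target frame: (118129/48) × (60000/1001) = 13423750/91 ≈ 147513.736 → 147514.
At 60 labels/s: frame 147514 → 00:40:58:34.

00:40:58:34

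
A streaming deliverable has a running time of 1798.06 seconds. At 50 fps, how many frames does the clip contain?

Frames = 1798.06 × 50 = 89903.

89903 frames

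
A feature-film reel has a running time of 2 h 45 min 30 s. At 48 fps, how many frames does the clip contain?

2 h 45 min 30 s = 9930 s.
Frames = 9930 × 48 = 476640.

476640 frames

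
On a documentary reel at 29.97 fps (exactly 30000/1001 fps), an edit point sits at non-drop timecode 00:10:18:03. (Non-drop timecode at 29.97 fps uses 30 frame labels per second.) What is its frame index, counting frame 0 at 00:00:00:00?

Total seconds to the label: (0 × 3600 + 10 × 60 + 18) = 618.
Frame index = 618 × 30 + 3 = 18543.

frame 18543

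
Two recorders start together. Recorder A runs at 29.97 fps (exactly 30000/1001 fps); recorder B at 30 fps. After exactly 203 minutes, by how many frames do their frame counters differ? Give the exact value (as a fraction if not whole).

203 min = 12180 s.
A emits 30000/1001 × 12180 = 52200000/143 frames; B emits 30 × 12180 = 365400.
Difference = 52200/143 frames (≈ 365.0350); B is ahead of A.

52200/143 frames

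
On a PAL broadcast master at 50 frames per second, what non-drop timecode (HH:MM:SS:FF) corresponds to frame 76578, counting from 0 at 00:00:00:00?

76578 ÷ 50 = 1531 full seconds, remainder 28 frames.
1531 s = 0 h 25 min 31 s.
Timecode: 00:25:31:28.

00:25:31:28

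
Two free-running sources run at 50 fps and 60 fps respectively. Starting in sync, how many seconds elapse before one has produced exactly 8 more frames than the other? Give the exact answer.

0.8 seconds

The gap grows by |60 − 50| = 10 frames per second.
Time for a 8-frame gap: 8 ÷ (10) = 0.8 s.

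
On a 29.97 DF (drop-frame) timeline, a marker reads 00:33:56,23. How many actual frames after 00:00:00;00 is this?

61043

As if non-drop at 30 labels/s: (0 × 3600 + 33 × 60 + 56) × 30 + 23 = 61103.
Minute boundaries passed: 33; those not divisible by 10: 33 − 3 = 30; dropped labels = 2 × 30 = 60.
Actual frame index = 61103 − 60 = 61043.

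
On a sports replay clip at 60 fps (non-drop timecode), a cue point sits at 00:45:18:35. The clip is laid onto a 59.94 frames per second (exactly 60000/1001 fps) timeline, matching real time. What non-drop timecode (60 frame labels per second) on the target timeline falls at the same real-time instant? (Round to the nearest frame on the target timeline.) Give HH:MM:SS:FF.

Source frame index: (0×3600 + 45×60 + 18) × 60 + 35 = 163115.
Real time: 163115 / (60) = 32623/12 s.
Target frame: (32623/12) × (60000/1001) = 163115000/1001 ≈ 162952.048 → 162952.
At 60 labels/s: frame 162952 → 00:45:15:52.

00:45:15:52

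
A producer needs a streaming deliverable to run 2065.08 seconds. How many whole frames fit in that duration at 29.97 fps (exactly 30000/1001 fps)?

61890 frames

Frames = 2065.08 × 30000/1001 = 61952400/1001 ≈ 61890.5095.
Complete frames: 61890.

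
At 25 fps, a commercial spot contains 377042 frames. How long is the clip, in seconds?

15081.68 seconds

Running time = 377042 / (25) = 15081.68 s.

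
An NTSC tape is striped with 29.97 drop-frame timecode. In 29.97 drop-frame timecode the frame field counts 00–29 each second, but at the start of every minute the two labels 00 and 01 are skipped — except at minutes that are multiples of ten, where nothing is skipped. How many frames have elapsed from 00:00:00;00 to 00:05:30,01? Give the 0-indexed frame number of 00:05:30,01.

9891

Complete 10-minute blocks: 0, each 17982 frames → 0.
Remaining 5 whole minutes in the current block: 1800 + 4 × 1798 = 8992 frames.
Within the current minute: 30 × 30 + 1 − 2 = 899 (labels ;00/;01 skipped at this minute). Total = 0 + 8992 + 899 = 9891.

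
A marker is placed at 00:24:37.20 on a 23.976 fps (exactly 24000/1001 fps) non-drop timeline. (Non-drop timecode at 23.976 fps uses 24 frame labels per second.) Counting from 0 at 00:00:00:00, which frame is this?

Total seconds to the label: (0 × 3600 + 24 × 60 + 37) = 1477.
Frame index = 1477 × 24 + 20 = 35468.

35468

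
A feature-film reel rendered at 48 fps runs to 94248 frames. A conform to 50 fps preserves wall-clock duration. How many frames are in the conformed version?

98175 frames

Target frames = source frames × (target rate / source rate) = 94248 × (50)/(48) = 94248 × 25/24 = 98175.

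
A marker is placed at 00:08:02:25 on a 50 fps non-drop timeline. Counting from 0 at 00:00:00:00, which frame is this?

Total seconds to the label: (0 × 3600 + 8 × 60 + 2) = 482.
Frame index = 482 × 50 + 25 = 24125.

frame 24125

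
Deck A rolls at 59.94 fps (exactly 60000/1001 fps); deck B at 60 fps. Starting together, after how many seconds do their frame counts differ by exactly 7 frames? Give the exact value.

The gap grows by |60 − 60000/1001| = 60/1001 frames per second.
Time for a 7-frame gap: 7 ÷ (60/1001) = 7007/60 s.

7007/60 seconds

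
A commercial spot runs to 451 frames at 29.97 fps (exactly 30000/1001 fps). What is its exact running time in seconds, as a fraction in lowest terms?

451451/30000 seconds

Running time = 451 ÷ (30000/1001) = 451 × 1001/30000 = 451451/30000 s.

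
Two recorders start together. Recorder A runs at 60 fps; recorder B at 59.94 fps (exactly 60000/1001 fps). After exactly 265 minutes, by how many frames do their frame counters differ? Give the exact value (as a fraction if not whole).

265 min = 15900 s.
A emits 60 × 15900 = 954000 frames; B emits 60000/1001 × 15900 = 954000000/1001.
Difference = 954000/1001 frames (≈ 953.0470); B is behind A.

954000/1001 frames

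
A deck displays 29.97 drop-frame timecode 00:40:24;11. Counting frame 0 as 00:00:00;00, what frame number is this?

72659

Complete 10-minute blocks: 4, each 17982 frames → 71928.
Remaining 0 whole minutes in the current block: 0 frames.
Within the current minute: 24 × 30 + 11 = 731. Total = 71928 + 0 + 731 = 72659.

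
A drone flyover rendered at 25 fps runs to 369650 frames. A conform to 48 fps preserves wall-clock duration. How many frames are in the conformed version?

709728 frames

Target frames = source frames × (target rate / source rate) = 369650 × (48)/(25) = 369650 × 48/25 = 709728.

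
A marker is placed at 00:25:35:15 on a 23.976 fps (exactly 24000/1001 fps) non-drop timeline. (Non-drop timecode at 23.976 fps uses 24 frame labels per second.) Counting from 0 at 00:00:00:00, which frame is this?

Total seconds to the label: (0 × 3600 + 25 × 60 + 35) = 1535.
Frame index = 1535 × 24 + 15 = 36855.

frame 36855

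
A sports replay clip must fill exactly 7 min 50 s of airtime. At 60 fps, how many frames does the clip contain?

7 min 50 s = 470 s.
Frames = 470 × 60 = 28200.

28200 frames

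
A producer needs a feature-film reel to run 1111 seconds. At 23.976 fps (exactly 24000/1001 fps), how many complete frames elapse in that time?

26637 frames

Frames = 1111 × 24000/1001 = 2424000/91 ≈ 26637.3626.
Complete frames: 26637.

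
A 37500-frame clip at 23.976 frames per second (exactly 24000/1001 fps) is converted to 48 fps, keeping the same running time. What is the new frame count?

Target frames = source frames × (target rate / source rate) = 37500 × (48)/(24000/1001) = 37500 × 1001/500 = 75075.

75075 frames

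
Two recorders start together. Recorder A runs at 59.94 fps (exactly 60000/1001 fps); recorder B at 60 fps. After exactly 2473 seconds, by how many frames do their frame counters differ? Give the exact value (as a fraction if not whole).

A emits 60000/1001 × 2473 = 148380000/1001 frames; B emits 60 × 2473 = 148380.
Difference = 148380/1001 frames (≈ 148.2318); B is ahead of A.

148380/1001 frames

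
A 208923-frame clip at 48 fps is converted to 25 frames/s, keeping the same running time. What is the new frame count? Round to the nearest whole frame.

108814 frames

Frames at target rate = 208923 × (25) / (48) = 1741025/16 ≈ 108814.062.
Nearest whole frame: 108814.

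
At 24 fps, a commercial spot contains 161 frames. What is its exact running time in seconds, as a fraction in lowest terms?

161/24 seconds

Running time = 161 ÷ (24) = 161 × 1/24 = 161/24 s.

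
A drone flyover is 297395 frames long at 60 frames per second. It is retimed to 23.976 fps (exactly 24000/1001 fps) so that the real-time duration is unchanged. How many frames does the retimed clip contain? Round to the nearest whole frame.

118839 frames

Frames at target rate = 297395 × (24000/1001) / (60) = 16994000/143 ≈ 118839.161.
Nearest whole frame: 118839.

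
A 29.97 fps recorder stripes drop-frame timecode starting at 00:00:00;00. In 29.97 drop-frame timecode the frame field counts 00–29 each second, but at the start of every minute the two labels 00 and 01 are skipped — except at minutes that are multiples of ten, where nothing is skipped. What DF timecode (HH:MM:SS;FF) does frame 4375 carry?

00:02:25;29

Each 10-minute DF block holds 10 × 60 × 30 − 9 × 2 = 17982 frames. 4375 ÷ 17982 → 0 full blocks, remainder 4375.
Within the partial block the first minute is 1800 frames and each further minute 1798, so 2 further minute boundaries passed. Total skipped labels = 18 × 0 + 2 × 2 = 4.
Non-drop label index = 4375 + 4 = 4379; at 30 labels/s that is 00:02:25:29, i.e. DF 00:02:25;29.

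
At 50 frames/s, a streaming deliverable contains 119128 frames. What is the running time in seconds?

Running time = 119128 / (50) = 2382.56 s.

2382.56 seconds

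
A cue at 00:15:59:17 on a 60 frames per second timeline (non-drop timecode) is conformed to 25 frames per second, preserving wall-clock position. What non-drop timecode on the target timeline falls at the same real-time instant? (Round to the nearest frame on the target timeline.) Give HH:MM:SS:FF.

Source frame index: (0×3600 + 15×60 + 59) × 60 + 17 = 57557.
Real time: 57557 / (60) = 57557/60 s.
Target frame: (57557/60) × (25) = 287785/12 ≈ 23982.083 → 23982.
At 25 labels/s: frame 23982 → 00:15:59:07.

00:15:59:07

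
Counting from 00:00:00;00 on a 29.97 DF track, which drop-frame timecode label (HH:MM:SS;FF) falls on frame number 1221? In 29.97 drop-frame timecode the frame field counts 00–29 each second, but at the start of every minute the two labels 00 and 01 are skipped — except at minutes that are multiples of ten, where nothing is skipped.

Each 10-minute DF block holds 10 × 60 × 30 − 9 × 2 = 17982 frames. 1221 ÷ 17982 → 0 full blocks, remainder 1221.
Within the partial block the first minute is 1800 frames and each further minute 1798, so 0 further minute boundaries passed. Total skipped labels = 18 × 0 + 2 × 0 = 0.
Non-drop label index = 1221 + 0 = 1221; at 30 labels/s that is 00:00:40:21, i.e. DF 00:00:40;21.

00:00:40;21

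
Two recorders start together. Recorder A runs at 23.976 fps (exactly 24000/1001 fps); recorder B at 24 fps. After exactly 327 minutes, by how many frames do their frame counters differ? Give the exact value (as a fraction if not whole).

327 min = 19620 s.
A emits 24000/1001 × 19620 = 470880000/1001 frames; B emits 24 × 19620 = 470880.
Difference = 470880/1001 frames (≈ 470.4096); B is ahead of A.

470880/1001 frames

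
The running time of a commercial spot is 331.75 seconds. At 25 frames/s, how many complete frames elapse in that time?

8293 frames

Frames = 331.75 × 25 = 33175/4 ≈ 8293.7500.
Complete frames: 8293.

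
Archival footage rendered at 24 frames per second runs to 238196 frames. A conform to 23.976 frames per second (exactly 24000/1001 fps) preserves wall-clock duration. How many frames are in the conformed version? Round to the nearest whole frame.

Frames at target rate = 238196 × (24000/1001) / (24) = 34028000/143 ≈ 237958.042.
Nearest whole frame: 237958.

237958 frames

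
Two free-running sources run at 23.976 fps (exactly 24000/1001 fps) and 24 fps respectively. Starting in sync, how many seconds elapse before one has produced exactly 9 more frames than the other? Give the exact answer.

The gap grows by |24 − 24000/1001| = 24/1001 frames per second.
Time for a 9-frame gap: 9 ÷ (24/1001) = 375.375 s.

375.375 seconds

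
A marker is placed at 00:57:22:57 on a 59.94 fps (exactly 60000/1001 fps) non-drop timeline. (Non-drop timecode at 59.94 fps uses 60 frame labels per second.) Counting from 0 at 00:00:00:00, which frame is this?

206577

Total seconds to the label: (0 × 3600 + 57 × 60 + 22) = 3442.
Frame index = 3442 × 60 + 57 = 206577.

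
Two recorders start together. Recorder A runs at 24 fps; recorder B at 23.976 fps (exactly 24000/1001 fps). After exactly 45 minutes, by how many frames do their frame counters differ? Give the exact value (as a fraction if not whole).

64800/1001 frames

45 min = 2700 s.
A emits 24 × 2700 = 64800 frames; B emits 24000/1001 × 2700 = 64800000/1001.
Difference = 64800/1001 frames (≈ 64.7353); B is behind A.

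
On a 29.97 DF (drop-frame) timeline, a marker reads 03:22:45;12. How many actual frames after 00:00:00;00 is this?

364598

Complete 10-minute blocks: 20, each 17982 frames → 359640.
Remaining 2 whole minutes in the current block: 1800 + 1 × 1798 = 3598 frames.
Within the current minute: 45 × 30 + 12 − 2 = 1360 (labels ;00/;01 skipped at this minute). Total = 359640 + 3598 + 1360 = 364598.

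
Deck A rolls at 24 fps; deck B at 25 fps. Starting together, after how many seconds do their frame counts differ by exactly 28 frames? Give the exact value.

28 seconds

The gap grows by |25 − 24| = 1 frame per second.
Time for a 28-frame gap: 28 ÷ (1) = 28 s.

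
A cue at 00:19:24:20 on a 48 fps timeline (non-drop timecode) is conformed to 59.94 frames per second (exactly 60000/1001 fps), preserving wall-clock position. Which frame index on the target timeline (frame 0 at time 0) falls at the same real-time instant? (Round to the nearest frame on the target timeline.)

Source frame index: (0×3600 + 19×60 + 24) × 48 + 20 = 55892.
Real time: 55892 / (48) = 13973/12 s.
Target frame: (13973/12) × (60000/1001) = 69865000/1001 ≈ 69795.205 → 69795.

frame 69795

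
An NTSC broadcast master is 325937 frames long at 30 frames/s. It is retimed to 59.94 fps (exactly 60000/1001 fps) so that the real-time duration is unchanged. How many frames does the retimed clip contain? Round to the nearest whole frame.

Frames at target rate = 325937 × (60000/1001) / (30) = 651874000/1001 ≈ 651222.777.
Nearest whole frame: 651223.

651223 frames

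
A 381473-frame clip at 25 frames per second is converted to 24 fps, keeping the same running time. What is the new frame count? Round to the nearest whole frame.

366214 frames

Frames at target rate = 381473 × (24) / (25) = 9155352/25 ≈ 366214.080.
Nearest whole frame: 366214.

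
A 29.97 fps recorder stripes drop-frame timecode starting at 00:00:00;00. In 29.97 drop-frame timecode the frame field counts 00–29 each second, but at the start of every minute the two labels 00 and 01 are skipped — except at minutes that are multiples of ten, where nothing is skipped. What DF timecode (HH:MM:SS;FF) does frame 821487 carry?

Each 10-minute DF block holds 10 × 60 × 30 − 9 × 2 = 17982 frames. 821487 ÷ 17982 → 45 full blocks, remainder 12297.
Within the partial block the first minute is 1800 frames and each further minute 1798, so 6 further minute boundaries passed. Total skipped labels = 18 × 45 + 2 × 6 = 822.
Non-drop label index = 821487 + 822 = 822309; at 30 labels/s that is 07:36:50:09, i.e. DF 07:36:50;09.

07:36:50;09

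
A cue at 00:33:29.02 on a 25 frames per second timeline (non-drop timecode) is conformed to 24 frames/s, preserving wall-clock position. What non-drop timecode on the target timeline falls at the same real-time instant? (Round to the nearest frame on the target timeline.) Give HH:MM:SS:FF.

Source frame index: (0×3600 + 33×60 + 29) × 25 + 2 = 50227.
Real time: 50227 / (25) = 50227/25 s.
Target frame: (50227/25) × (24) = 1205448/25 ≈ 48217.920 → 48218.
At 24 labels/s: frame 48218 → 00:33:29:02.

00:33:29:02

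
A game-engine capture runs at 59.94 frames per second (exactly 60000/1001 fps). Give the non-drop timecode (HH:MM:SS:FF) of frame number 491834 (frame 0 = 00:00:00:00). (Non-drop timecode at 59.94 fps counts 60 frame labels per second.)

02:16:37:14

491834 ÷ 60 = 8197 full seconds, remainder 14 frames.
8197 s = 2 h 16 min 37 s.
Timecode: 02:16:37:14.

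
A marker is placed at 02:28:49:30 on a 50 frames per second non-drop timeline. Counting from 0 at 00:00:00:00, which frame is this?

446480

Total seconds to the label: (2 × 3600 + 28 × 60 + 49) = 8929.
Frame index = 8929 × 50 + 30 = 446480.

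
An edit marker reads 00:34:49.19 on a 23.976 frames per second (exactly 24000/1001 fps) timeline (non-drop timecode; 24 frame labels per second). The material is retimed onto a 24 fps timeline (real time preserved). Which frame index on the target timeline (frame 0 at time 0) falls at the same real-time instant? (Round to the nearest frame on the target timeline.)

frame 50205

Source frame index: (0×3600 + 34×60 + 49) × 24 + 19 = 50155.
Real time: 50155 / (24000/1001) = 10041031/4800 s.
Target frame: (10041031/4800) × (24) = 10041031/200 ≈ 50205.155 → 50205.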